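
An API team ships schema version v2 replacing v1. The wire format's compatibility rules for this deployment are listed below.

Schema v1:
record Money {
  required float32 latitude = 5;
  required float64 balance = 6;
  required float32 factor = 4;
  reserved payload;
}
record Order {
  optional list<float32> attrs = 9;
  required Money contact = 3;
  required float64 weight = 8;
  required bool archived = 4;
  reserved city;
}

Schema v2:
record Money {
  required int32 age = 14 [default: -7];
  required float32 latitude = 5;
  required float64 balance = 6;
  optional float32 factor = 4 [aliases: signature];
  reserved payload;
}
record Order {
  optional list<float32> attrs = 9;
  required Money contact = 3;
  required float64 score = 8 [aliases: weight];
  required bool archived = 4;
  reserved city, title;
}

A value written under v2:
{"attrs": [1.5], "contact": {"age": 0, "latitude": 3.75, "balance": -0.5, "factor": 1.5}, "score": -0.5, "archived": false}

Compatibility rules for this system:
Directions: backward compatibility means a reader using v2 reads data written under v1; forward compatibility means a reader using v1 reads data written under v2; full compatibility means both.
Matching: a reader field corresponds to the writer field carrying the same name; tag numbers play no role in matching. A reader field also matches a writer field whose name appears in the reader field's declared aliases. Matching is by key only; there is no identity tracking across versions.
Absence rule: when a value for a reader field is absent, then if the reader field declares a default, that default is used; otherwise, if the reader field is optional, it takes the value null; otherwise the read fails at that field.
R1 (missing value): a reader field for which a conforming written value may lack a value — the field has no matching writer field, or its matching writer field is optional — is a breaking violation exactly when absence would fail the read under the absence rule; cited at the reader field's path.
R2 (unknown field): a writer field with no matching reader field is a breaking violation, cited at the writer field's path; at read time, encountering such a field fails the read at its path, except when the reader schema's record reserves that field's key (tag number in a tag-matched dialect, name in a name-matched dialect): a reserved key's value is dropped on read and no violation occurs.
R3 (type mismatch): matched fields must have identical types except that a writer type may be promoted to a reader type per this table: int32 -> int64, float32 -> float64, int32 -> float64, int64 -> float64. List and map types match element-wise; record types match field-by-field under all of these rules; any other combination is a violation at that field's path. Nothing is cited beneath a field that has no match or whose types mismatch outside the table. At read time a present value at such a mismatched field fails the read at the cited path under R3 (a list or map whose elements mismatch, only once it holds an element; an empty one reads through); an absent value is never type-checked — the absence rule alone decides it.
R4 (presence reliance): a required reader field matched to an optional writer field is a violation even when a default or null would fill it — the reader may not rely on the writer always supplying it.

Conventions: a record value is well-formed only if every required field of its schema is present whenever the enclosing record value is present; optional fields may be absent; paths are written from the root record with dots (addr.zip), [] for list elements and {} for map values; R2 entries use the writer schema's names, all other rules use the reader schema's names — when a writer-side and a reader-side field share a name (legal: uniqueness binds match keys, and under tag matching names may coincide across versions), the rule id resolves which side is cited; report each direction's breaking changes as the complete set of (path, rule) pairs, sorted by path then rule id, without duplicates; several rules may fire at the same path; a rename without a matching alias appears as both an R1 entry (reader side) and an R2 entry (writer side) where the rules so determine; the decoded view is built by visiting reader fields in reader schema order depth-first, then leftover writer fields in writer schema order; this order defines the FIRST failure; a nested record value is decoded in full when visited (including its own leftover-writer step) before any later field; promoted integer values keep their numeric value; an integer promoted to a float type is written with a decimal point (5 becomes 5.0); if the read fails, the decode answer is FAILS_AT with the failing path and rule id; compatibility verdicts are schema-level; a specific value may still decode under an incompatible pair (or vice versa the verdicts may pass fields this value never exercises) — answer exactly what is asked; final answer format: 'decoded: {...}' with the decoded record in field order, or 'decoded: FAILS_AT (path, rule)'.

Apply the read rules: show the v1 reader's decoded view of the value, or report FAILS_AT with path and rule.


decoded: FAILS_AT (contact.age, R2)

arrows below run writer -> reader for Order
decode walk for Order under reader schema v1:
  attrs := [1.5]
  contact.latitude := 3.75
  contact.balance := -0.5
  contact.factor := 1.5
  read fails at contact.age under R2 (unknown field)
  => FAILS_AT (contact.age, R2)
ruling out the remaining Order differences:
  renamed field weight to score in record Order (alias weight declared on the renamed field) -> a verdict-level change on Order — the shown value reads the same
  field factor in record Money: required changed to optional -> a verdict-level change on Order — the shown value reads the same


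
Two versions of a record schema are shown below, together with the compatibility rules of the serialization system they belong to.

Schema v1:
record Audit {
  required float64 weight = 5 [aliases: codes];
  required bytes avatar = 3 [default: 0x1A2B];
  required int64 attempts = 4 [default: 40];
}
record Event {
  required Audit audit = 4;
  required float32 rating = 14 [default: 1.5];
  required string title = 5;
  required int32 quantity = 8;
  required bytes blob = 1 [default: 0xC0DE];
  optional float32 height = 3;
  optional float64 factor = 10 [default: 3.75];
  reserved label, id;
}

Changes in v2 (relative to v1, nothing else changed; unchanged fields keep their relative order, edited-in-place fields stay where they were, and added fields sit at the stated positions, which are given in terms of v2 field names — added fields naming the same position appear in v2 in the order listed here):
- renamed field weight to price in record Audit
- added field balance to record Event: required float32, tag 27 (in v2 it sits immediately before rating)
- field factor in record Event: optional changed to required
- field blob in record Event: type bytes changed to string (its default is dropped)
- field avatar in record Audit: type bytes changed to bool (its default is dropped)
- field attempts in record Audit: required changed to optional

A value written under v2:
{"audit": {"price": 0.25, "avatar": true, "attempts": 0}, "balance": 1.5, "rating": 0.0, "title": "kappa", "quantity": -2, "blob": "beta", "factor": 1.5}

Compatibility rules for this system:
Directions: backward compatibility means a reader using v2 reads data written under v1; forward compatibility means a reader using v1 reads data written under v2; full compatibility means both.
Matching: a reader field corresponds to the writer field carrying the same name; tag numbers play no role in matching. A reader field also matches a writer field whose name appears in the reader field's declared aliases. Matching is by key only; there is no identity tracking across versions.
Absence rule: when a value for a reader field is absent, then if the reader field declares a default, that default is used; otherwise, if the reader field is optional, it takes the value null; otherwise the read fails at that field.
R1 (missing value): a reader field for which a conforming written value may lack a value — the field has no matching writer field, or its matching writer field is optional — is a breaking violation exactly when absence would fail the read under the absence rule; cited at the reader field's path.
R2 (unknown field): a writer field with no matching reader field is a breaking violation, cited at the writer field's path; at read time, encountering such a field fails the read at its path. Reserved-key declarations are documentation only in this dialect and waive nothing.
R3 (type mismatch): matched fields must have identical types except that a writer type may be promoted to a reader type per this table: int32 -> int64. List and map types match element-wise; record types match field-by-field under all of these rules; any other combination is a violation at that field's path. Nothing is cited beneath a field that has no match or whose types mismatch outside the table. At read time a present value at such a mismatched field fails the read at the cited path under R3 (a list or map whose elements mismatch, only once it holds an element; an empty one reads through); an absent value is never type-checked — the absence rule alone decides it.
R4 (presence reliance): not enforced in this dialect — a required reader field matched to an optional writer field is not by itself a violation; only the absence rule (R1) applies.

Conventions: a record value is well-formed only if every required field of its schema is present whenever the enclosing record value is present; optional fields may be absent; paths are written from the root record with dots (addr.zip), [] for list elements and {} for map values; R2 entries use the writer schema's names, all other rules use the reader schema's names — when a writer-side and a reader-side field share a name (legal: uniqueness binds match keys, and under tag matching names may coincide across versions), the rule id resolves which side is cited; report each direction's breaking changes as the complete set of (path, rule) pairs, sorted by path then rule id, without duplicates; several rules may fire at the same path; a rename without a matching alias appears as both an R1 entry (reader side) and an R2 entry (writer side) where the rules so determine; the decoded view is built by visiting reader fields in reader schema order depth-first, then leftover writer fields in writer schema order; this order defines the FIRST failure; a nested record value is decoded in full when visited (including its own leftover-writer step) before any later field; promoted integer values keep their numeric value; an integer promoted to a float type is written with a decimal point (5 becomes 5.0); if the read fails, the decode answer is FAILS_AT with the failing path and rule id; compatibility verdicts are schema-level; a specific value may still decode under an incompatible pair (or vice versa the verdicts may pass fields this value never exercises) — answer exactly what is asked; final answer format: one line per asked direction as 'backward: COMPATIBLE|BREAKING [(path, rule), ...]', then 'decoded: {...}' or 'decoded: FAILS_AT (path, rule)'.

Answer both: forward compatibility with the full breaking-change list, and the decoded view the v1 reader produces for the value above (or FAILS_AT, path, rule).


in Event below, arrows point writer -> reader
forward on Event — v1 reading data written by v2:
  Audit -> Audit, writer required: audit aligns to audit
  float32 -> float32, writer required: rating aligns to rating
  string -> string, writer required: title aligns to title
  int32 -> int32, writer required: quantity aligns to quantity
  string -> bytes, writer required: blob aligns to blob
  float32 -> float32, writer optional: height aligns to height
  float64 -> float64, writer required: factor aligns to factor
  writer field balance has no reader counterpart
  audit.weight has no writer counterpart
  bool -> bytes, writer required: audit.avatar aligns to audit.avatar
  int64 -> int64, writer optional: audit.attempts aligns to audit.attempts
  writer field audit.price has no reader counterpart
  R3 fires at audit.avatar
  R2 fires at audit.price
  R1 fires at audit.weight
  R2 fires at balance
  R3 fires at blob
  => forward verdict for Event: BREAKING, 5 violation(s)
decoding the Event value with the v1 reader:
  read fails at audit.weight under R1 (no fill)
  => FAILS_AT (audit.weight, R1)
ruling out the remaining Event differences:
  field factor in record Event: optional changed to required -> no rule fires on it in Event's dialect; the asked verdict holds
  field attempts in record Audit: required changed to optional -> no rule fires on it in Event's dialect; the asked verdict holds

forward: BREAKING [(audit.avatar, R3), (audit.price, R2), (audit.weight, R1), (balance, R2), (blob, R3)]; decoded: FAILS_AT (audit.weight, R1)


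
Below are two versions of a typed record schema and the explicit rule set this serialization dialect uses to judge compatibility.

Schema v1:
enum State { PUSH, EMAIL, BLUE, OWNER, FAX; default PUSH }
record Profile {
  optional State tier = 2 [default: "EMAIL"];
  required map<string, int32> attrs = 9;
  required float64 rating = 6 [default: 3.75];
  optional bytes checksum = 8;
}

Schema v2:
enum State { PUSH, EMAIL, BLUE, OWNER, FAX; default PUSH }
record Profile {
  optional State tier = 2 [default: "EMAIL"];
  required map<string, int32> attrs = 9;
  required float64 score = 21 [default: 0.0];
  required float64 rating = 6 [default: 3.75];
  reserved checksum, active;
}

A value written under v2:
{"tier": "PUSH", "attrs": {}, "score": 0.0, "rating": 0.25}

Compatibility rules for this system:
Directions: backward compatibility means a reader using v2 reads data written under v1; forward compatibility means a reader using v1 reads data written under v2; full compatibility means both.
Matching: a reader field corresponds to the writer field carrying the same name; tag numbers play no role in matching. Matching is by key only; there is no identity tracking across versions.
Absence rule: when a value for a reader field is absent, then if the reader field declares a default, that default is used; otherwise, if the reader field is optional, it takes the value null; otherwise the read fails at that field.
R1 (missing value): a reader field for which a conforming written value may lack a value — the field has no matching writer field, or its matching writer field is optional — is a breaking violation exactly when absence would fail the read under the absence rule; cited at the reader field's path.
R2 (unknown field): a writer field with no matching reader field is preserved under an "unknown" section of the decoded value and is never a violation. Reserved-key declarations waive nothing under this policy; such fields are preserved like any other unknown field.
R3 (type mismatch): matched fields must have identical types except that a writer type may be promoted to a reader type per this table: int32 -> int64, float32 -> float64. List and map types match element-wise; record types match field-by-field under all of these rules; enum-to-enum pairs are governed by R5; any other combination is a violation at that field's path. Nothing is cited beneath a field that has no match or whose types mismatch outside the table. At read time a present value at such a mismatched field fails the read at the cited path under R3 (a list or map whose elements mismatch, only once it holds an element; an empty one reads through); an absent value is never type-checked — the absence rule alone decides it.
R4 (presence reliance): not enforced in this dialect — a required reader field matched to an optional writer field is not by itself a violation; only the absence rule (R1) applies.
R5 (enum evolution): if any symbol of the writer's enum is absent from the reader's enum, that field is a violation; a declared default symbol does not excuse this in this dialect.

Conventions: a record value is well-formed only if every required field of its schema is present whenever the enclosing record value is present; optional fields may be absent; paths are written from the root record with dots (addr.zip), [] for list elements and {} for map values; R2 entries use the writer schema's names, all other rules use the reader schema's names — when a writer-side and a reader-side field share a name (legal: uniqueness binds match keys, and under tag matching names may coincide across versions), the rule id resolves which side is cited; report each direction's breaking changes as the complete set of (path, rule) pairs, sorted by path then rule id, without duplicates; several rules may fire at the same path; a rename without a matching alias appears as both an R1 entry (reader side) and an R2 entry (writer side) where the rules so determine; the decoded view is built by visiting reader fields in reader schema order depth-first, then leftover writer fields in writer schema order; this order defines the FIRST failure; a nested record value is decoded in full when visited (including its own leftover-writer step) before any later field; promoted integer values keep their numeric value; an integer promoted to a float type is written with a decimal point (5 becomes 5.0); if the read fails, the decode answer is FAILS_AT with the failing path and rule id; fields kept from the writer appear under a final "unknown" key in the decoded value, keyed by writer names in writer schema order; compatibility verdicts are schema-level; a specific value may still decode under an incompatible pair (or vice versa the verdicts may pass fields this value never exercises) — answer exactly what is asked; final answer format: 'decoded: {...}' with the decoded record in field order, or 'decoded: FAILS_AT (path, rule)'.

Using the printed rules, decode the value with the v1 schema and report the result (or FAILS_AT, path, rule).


arrows below run writer -> reader for Profile
decode (reader v1):
  tier := "PUSH"
  attrs := {}
  rating := 0.25
  checksum := null (absent, optional -> null)
  writer score: kept under "unknown"
  => decoded: {"tier": "PUSH", "attrs": {}, "rating": 0.25, "checksum": null, "unknown": {"score": 0.0}}
checking off the Profile differences that do not matter here:
  removed field checksum from record Profile (its key "checksum" joins the reserved list) -> triggers nothing under the printed rules; the Profile answer is the same either way

decoded: {"tier": "PUSH", "attrs": {}, "rating": 0.25, "checksum": null, "unknown": {"score": 0.0}}


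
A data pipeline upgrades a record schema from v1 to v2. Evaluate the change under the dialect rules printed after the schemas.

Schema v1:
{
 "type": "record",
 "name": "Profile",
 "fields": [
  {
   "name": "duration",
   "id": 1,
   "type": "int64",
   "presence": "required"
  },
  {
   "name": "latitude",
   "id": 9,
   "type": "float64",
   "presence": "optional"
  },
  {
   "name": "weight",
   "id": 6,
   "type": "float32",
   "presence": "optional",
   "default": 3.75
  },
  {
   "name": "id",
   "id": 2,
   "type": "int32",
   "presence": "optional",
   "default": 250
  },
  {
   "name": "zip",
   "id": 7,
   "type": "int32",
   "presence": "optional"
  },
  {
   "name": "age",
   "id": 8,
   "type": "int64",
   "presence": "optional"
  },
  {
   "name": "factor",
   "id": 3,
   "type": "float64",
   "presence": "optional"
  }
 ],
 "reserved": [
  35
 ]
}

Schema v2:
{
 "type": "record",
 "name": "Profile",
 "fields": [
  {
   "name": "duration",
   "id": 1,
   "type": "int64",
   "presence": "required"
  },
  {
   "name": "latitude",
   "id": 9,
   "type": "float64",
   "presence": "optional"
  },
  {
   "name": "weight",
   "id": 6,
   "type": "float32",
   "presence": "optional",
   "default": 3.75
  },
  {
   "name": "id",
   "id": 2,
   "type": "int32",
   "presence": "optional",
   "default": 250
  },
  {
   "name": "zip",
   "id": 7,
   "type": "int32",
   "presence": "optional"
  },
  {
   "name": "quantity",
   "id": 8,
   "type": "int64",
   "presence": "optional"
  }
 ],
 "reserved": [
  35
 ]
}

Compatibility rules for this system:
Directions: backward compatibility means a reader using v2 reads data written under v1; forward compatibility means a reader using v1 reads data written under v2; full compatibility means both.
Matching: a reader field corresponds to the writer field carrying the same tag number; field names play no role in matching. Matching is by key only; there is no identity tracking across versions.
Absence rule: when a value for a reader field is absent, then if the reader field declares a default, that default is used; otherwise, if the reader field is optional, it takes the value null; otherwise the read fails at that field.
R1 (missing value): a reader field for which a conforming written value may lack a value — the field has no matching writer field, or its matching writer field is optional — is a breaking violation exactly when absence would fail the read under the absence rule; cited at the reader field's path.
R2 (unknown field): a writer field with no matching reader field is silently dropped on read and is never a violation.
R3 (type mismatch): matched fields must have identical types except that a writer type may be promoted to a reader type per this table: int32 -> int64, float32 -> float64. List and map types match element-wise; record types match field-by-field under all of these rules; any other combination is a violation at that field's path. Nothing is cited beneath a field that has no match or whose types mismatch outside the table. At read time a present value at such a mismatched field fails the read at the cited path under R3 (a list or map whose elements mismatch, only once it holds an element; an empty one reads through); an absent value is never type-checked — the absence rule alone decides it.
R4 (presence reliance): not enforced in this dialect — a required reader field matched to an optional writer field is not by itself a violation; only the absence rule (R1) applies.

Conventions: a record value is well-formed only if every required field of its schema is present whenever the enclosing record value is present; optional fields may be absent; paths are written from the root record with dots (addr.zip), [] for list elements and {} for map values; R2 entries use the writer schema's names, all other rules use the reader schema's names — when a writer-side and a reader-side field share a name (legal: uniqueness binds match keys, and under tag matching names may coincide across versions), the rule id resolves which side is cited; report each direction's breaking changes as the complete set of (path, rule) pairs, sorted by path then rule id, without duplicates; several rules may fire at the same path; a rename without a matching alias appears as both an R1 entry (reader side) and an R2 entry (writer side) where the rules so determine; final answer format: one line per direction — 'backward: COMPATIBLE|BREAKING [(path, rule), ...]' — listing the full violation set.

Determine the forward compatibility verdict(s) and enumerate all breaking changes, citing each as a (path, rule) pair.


the writer's type comes first in each Profile pair
forward on Profile — v1 reading data written by v2:
  int64 -> int64, writer required: duration aligns to duration
  float64 -> float64, writer optional: latitude aligns to latitude
  float32 -> float32, writer optional: weight aligns to weight
  int32 -> int32, writer optional: id aligns to id
  int32 -> int32, writer optional: zip aligns to zip
  int64 -> int64, writer optional: age aligns to quantity
  factor has no writer counterpart
  => forward: COMPATIBLE
diffs on Profile not affecting the asked answer:
  removed field factor from record Profile -> fires no rule on Profile, leaving the asked answer as it is
  renamed field age to quantity in record Profile -> fires no rule on Profile, leaving the asked answer as it is

forward: COMPATIBLE []


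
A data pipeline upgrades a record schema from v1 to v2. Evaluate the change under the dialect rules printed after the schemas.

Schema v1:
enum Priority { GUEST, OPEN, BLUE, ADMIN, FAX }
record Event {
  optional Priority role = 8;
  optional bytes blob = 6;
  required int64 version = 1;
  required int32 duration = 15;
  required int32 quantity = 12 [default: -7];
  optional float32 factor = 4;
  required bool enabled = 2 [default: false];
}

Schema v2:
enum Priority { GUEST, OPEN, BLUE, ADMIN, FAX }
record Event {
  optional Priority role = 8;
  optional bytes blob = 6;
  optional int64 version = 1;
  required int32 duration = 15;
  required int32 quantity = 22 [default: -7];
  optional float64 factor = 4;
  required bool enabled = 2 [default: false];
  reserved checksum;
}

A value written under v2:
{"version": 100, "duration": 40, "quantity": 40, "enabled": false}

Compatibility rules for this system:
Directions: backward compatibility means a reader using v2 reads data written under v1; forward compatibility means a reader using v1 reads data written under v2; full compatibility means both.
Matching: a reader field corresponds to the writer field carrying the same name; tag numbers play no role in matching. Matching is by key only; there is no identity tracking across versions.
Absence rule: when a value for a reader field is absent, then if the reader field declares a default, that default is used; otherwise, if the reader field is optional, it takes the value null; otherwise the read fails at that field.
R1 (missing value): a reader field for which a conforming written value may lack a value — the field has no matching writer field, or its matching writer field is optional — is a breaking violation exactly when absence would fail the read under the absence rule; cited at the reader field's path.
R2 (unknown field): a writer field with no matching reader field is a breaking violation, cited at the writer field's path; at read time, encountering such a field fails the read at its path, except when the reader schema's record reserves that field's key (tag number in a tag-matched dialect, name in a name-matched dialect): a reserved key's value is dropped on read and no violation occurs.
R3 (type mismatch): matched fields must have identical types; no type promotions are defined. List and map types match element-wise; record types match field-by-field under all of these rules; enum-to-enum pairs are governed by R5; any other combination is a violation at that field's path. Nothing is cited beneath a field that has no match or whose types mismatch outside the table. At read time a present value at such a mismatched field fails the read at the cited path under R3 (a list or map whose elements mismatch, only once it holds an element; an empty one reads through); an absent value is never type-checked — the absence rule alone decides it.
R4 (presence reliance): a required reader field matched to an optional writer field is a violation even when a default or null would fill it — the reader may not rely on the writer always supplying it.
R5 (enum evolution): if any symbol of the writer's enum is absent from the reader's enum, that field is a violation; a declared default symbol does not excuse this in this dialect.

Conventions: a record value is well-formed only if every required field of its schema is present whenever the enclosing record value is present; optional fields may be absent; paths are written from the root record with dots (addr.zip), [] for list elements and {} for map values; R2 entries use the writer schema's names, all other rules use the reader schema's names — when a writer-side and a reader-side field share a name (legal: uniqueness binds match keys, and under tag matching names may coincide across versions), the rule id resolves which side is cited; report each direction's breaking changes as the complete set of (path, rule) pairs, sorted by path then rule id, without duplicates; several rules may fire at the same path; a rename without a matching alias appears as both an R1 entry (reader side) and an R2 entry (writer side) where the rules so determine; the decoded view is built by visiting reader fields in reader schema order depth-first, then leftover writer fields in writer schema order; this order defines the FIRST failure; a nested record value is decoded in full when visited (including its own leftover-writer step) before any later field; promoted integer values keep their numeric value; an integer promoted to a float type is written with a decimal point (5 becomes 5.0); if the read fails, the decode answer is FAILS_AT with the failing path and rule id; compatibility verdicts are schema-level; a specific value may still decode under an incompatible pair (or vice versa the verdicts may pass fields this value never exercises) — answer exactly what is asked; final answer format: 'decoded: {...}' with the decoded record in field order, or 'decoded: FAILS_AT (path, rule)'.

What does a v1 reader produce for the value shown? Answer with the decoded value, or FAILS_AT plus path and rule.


arrows below run writer -> reader for Event
decode walk for Event under reader schema v1:
  role := null (absent, optional -> null)
  blob := null (absent, optional -> null)
  version := 100
  duration := 40
  quantity := 40
  factor := null (absent, optional -> null)
  enabled := false
  => decoded: {"role": null, "blob": null, "version": 100, "duration": 40, "quantity": 40, "factor": null, "enabled": false}
remaining Event differences; none change what is asked:
  field factor in record Event: type float32 changed to float64 -> changes Event's schema-level verdicts only — the decode of this value is the same
  field quantity in record Event: tag 12 changed to 22 -> inert under this dialect — no rule fires on Event and the result does not move
  field version in record Event: required changed to optional -> changes Event's schema-level verdicts only — the decode of this value is the same

decoded: {"role": null, "blob": null, "version": 100, "duration": 40, "quantity": 40, "factor": null, "enabled": false}


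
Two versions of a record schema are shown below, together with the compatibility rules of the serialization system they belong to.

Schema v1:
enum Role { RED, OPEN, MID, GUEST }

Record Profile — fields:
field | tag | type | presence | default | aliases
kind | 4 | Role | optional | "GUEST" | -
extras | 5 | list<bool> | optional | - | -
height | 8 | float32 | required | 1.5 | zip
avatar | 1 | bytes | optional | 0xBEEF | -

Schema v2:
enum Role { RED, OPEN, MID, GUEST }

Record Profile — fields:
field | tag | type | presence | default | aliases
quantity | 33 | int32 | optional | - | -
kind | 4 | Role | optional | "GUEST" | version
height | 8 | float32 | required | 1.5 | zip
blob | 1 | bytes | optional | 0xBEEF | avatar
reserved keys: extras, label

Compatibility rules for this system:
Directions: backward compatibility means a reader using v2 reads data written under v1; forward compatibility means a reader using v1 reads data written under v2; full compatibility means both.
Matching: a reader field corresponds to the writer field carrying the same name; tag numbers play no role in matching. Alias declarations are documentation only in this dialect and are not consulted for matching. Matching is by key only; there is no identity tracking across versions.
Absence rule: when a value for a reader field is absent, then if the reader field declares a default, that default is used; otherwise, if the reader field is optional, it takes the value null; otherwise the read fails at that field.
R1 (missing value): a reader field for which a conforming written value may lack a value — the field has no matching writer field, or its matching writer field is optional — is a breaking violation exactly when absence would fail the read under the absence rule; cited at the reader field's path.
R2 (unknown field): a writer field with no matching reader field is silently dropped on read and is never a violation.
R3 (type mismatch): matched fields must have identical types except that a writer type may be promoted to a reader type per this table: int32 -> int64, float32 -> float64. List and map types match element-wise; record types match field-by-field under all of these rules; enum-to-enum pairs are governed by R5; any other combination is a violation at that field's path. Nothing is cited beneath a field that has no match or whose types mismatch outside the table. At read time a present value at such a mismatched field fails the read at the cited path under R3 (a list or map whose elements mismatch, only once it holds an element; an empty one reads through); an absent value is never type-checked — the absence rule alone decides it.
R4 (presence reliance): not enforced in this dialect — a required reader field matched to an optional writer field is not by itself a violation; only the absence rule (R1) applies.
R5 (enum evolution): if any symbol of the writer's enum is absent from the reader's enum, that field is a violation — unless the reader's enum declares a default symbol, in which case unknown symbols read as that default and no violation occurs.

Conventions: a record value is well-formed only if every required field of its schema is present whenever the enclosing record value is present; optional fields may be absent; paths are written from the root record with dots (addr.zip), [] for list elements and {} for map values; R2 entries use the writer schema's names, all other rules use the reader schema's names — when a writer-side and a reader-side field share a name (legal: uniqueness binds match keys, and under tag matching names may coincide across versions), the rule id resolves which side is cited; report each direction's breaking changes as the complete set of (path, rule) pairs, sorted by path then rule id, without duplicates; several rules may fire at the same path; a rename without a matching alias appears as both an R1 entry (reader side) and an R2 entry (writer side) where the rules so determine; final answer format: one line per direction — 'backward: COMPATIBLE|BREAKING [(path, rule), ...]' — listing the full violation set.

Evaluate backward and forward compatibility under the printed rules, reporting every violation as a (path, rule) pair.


backward: COMPATIBLE []; forward: COMPATIBLE []

the writer's type comes first in each Profile pair
backward pass over Profile, reader schema v2, writer schema v1:
  quantity: no writer match
  kind: paired with writer kind (Role -> Role; writer optional)
  height: paired with writer height (float32 -> float32; writer required)
  blob: no writer match
  extras (writer side), unknown to reader
  avatar (writer side), unknown to reader
  nothing fires on Profile: backward is COMPATIBLE
forward pass over Profile, reader schema v1, writer schema v2:
  kind: paired with writer kind (Role -> Role; writer optional)
  extras: no writer match
  height: paired with writer height (float32 -> float32; writer required)
  avatar: no writer match
  quantity (writer side), unknown to reader
  blob (writer side), unknown to reader
  nothing fires on Profile: forward is COMPATIBLE


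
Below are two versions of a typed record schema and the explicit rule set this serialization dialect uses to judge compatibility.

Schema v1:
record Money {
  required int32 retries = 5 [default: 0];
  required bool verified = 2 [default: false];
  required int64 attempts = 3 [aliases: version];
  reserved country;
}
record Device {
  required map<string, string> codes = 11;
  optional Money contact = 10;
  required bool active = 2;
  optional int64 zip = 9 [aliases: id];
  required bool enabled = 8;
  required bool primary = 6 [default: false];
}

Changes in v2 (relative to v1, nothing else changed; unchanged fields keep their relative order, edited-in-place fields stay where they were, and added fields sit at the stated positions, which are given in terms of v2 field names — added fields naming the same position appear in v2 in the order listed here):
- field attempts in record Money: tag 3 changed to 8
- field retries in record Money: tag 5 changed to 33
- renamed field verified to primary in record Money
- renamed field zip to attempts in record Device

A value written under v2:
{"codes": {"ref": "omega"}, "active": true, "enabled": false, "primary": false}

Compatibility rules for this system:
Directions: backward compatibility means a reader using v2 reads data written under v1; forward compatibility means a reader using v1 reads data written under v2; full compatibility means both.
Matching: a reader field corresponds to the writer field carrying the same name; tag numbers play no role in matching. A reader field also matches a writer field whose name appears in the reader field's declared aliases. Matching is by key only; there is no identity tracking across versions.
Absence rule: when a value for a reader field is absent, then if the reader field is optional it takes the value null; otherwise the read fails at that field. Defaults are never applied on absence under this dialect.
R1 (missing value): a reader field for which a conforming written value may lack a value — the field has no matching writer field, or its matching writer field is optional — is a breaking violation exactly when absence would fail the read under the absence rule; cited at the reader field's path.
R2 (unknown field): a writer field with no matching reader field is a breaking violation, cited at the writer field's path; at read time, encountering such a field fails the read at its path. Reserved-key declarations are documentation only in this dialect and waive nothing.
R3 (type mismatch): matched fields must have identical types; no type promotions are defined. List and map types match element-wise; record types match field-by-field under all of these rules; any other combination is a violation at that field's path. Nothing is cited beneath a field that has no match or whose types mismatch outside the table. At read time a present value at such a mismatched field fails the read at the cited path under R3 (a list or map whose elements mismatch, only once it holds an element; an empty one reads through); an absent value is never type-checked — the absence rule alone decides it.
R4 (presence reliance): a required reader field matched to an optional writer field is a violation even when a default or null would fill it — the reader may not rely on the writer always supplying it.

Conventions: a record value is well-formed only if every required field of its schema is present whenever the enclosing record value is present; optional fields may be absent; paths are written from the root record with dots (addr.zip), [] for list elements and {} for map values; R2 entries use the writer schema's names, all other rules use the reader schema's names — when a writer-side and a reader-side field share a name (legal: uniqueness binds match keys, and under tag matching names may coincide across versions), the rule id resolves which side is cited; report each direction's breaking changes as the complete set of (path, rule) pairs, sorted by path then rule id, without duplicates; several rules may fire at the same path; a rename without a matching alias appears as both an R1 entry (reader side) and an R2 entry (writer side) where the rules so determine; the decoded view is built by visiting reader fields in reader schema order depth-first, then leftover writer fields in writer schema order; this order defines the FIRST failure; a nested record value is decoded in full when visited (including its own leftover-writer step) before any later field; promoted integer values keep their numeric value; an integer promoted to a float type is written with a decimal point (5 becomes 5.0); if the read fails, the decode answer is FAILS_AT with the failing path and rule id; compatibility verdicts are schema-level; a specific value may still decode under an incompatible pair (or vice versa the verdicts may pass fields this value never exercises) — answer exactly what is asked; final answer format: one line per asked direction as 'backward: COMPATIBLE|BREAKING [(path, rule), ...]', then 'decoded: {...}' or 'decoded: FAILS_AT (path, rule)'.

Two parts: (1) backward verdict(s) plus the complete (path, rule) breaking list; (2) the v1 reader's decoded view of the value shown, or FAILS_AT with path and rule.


backward: BREAKING [(contact.primary, R1), (contact.verified, R2), (zip, R2)]; decoded: {"codes": {"ref": "omega"}, "contact": null, "active": true, "zip": null, "enabled": false, "primary": false}

each type pair in Device: writer, then reader
backward for Device (reader v2, writer v1):
  map<string, string> -> map<string, string>, writer required: codes aligns to codes
  Money -> Money, writer optional: contact aligns to contact
  bool -> bool, writer required: active aligns to active
  attempts: no writer-side match
  bool -> bool, writer required: enabled aligns to enabled
  bool -> bool, writer required: primary aligns to primary
  writer field zip has no reader counterpart
  int32 -> int32, writer required: contact.retries aligns to contact.retries
  contact.primary: no writer-side match
  int64 -> int64, writer required: contact.attempts aligns to contact.attempts
  writer field contact.verified has no reader counterpart
  R1 fires at contact.primary
  R2 fires at contact.verified
  R2 fires at zip
  => 3 violation(s): backward is BREAKING for Device
migrating the Device value to v1:
  codes := {"ref": "omega"}
  contact := null (not supplied -> null)
  active := true
  zip := null (not supplied -> null)
  enabled := false
  primary := false
  => decoded: {"codes": {"ref": "omega"}, "contact": null, "active": true, "zip": null, "enabled": false, "primary": false}
ruling out the remaining Device differences:
  field attempts in record Money: tag 3 changed to 8 -> no rule fires on it in Device's dialect; the asked verdict holds
  field retries in record Money: tag 5 changed to 33 -> no rule fires on it in Device's dialect; the asked verdict holds
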